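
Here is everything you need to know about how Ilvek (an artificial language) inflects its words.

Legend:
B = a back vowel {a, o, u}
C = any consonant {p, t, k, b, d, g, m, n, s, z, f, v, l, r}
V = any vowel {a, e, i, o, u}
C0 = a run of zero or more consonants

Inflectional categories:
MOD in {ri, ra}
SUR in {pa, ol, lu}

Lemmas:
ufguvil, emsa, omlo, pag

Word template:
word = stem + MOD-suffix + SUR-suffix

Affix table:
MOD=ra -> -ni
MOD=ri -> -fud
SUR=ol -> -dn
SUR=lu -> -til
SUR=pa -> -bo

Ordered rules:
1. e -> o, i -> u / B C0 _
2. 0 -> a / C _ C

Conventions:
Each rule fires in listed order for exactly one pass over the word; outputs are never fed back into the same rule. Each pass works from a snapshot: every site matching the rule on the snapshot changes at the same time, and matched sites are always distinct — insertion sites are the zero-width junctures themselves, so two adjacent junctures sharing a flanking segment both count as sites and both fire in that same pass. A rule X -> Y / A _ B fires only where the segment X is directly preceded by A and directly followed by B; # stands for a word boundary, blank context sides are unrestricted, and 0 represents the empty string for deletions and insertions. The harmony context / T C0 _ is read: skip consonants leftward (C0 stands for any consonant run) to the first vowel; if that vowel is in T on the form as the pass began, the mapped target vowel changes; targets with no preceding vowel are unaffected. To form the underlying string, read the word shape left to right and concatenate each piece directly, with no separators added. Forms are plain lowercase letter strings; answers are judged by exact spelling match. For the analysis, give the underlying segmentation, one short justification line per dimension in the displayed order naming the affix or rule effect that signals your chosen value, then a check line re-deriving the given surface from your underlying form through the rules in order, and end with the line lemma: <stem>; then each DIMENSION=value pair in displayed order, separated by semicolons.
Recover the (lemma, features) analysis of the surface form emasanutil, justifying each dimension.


underlying: emsa-ni-til
MOD=ra - signalled by the affix -ni
SUR=lu - signalled by the affix -til
check: emsanitil -> emsanutil -> emasanutil
lemma: emsa; MOD=ra; SUR=lu


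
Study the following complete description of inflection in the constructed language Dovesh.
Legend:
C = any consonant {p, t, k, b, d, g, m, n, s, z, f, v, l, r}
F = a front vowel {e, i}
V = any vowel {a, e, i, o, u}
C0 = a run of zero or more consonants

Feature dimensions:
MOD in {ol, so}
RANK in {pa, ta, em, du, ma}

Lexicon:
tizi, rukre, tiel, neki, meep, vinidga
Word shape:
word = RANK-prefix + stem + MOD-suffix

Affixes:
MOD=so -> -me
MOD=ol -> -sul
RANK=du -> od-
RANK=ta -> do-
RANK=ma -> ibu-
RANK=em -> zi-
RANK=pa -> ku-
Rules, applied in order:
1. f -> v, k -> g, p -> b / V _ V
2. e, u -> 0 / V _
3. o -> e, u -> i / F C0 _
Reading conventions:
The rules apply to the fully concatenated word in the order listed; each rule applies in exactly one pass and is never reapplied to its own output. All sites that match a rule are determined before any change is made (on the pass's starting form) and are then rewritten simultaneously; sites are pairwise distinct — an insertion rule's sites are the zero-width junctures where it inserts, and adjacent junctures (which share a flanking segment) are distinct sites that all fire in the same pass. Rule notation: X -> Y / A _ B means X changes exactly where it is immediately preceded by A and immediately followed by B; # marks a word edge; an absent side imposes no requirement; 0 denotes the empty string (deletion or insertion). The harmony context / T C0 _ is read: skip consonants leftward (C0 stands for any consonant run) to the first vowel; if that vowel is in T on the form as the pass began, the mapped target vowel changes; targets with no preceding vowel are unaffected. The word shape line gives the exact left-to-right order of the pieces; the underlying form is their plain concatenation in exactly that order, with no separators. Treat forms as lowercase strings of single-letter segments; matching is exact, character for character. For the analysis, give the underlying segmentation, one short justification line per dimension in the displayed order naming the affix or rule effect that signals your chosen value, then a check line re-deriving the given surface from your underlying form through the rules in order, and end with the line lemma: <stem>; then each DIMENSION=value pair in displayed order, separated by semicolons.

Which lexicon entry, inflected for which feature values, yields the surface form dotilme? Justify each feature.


underlying: do-tiel-me
MOD=so - signalled by the affix -me
RANK=ta - signalled by the affix do-
check: dotielme -> dotielme -> dotilme -> dotilme
lemma: tiel; MOD=so; RANK=ta


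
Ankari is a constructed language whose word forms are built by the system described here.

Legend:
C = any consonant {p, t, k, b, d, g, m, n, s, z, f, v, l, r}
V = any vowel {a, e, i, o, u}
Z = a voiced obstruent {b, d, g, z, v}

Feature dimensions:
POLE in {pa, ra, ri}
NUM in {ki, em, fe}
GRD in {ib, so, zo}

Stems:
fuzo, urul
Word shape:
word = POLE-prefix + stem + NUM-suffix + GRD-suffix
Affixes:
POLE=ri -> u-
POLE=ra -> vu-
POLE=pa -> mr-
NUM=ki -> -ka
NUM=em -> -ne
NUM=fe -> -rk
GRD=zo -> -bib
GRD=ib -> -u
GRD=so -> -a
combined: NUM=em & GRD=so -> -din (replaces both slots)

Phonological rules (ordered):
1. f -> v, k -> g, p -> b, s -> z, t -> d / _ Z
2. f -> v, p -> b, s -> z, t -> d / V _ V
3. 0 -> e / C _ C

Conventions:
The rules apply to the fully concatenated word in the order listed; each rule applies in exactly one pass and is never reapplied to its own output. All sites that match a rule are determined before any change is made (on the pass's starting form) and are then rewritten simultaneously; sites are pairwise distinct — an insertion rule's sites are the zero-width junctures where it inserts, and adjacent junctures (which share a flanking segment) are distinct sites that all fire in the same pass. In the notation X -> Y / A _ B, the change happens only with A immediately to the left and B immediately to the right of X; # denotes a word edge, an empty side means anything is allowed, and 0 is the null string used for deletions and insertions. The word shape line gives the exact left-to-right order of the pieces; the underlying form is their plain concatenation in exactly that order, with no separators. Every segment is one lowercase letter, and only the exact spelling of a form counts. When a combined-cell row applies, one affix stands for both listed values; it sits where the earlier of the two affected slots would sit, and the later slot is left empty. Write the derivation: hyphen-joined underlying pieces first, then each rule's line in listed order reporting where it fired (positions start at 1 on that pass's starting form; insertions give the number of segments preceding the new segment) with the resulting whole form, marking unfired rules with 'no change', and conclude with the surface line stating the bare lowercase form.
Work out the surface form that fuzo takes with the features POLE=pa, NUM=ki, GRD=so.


underlying: mr-fuzo-ka-a
1. f -> v, k -> g, p -> b, s -> z, t -> d / _ Z: no change
2. f -> v, p -> b, s -> z, t -> d / V _ V: no change
3. 0 -> e / C _ C: inserts after position(s) 1, 2: merefuzokaa
surface: merefuzokaa


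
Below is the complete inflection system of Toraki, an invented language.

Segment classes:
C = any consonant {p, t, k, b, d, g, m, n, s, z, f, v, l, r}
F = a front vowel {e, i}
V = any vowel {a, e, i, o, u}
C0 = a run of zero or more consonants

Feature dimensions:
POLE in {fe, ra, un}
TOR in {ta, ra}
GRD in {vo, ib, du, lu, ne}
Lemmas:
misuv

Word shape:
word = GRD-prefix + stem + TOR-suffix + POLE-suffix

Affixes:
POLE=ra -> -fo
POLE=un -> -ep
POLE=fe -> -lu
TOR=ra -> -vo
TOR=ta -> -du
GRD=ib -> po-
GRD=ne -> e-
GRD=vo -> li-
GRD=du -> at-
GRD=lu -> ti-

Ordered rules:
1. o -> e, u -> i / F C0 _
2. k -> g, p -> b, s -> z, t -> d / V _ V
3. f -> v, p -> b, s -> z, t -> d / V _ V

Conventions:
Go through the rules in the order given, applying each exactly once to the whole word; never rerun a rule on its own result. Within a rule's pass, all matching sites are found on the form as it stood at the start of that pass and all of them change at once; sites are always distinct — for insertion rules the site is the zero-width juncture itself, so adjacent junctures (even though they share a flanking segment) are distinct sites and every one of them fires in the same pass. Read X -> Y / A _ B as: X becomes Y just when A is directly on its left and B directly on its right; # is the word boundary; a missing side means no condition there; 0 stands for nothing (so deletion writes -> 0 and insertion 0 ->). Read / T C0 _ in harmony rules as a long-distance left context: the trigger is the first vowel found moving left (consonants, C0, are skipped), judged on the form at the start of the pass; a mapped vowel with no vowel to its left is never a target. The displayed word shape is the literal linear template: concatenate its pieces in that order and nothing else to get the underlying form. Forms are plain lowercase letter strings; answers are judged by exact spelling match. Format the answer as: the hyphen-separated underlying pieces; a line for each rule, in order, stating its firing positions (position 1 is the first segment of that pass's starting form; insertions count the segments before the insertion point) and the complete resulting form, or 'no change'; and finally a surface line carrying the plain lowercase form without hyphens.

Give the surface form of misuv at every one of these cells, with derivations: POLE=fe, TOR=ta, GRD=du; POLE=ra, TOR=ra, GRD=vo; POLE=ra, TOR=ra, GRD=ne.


cell POLE=fe, TOR=ta, GRD=du:
underlying: at-misuv-du-lu
1. o -> e, u -> i / F C0 _: fires at position(s) 6: atmisivdulu
2. k -> g, p -> b, s -> z, t -> d / V _ V: fires at position(s) 5: atmizivdulu
3. f -> v, p -> b, s -> z, t -> d / V _ V: no change
surface: atmizivdulu

cell POLE=ra, TOR=ra, GRD=vo:
underlying: li-misuv-vo-fo
1. o -> e, u -> i / F C0 _: fires at position(s) 6: limisivvofo
2. k -> g, p -> b, s -> z, t -> d / V _ V: fires at position(s) 5: limizivvofo
3. f -> v, p -> b, s -> z, t -> d / V _ V: fires at position(s) 10: limizivvovo
surface: limizivvovo

cell POLE=ra, TOR=ra, GRD=ne:
underlying: e-misuv-vo-fo
1. o -> e, u -> i / F C0 _: fires at position(s) 5: emisivvofo
2. k -> g, p -> b, s -> z, t -> d / V _ V: fires at position(s) 4: emizivvofo
3. f -> v, p -> b, s -> z, t -> d / V _ V: fires at position(s) 9: emizivvovo
surface: emizivvovo


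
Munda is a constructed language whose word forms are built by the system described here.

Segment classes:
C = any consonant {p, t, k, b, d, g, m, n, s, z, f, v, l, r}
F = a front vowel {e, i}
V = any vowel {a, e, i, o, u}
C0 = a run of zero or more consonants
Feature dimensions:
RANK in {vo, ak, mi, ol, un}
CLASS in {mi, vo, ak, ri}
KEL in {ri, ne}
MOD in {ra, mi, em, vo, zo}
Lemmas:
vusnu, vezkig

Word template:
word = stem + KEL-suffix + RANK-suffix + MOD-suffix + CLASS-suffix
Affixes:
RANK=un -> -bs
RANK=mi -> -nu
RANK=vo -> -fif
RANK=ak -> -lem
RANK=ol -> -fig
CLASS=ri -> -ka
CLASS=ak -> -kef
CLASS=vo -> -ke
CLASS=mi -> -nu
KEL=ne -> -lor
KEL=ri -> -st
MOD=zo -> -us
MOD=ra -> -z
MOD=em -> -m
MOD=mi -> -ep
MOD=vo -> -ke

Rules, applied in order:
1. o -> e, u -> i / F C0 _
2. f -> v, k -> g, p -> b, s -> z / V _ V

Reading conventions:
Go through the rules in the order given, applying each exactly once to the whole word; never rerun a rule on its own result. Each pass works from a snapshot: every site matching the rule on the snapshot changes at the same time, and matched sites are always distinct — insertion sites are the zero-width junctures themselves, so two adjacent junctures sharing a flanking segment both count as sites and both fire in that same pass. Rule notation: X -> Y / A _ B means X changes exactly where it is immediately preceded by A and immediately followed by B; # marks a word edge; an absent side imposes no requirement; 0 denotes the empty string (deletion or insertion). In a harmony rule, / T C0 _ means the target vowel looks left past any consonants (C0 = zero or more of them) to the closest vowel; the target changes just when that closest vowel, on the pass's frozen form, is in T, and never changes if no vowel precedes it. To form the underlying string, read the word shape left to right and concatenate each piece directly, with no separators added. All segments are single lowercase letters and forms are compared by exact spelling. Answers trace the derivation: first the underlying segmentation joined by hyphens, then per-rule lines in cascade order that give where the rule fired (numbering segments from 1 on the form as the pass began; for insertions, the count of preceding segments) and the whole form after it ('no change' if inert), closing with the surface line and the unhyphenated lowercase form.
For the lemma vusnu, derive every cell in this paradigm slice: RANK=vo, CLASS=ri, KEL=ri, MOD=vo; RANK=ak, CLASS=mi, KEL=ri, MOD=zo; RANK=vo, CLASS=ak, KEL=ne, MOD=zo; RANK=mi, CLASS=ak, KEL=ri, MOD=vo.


cell RANK=vo, CLASS=ri, KEL=ri, MOD=vo:
underlying: vusnu-st-fif-ke-ka
1. o -> e, u -> i / F C0 _: no change
2. f -> v, k -> g, p -> b, s -> z / V _ V: fires at position(s) 13: vusnustfifkega
surface: vusnustfifkega

cell RANK=ak, CLASS=mi, KEL=ri, MOD=zo:
underlying: vusnu-st-lem-us-nu
1. o -> e, u -> i / F C0 _: fires at position(s) 11: vusnustlemisnu
2. f -> v, k -> g, p -> b, s -> z / V _ V: no change
surface: vusnustlemisnu

cell RANK=vo, CLASS=ak, KEL=ne, MOD=zo:
underlying: vusnu-lor-fif-us-kef
1. o -> e, u -> i / F C0 _: fires at position(s) 12: vusnulorfifiskef
2. f -> v, k -> g, p -> b, s -> z / V _ V: fires at position(s) 11: vusnulorfiviskef
surface: vusnulorfiviskef

cell RANK=mi, CLASS=ak, KEL=ri, MOD=vo:
underlying: vusnu-st-nu-ke-kef
1. o -> e, u -> i / F C0 _: no change
2. f -> v, k -> g, p -> b, s -> z / V _ V: fires at position(s) 10, 12: vusnustnugegef
surface: vusnustnugegef


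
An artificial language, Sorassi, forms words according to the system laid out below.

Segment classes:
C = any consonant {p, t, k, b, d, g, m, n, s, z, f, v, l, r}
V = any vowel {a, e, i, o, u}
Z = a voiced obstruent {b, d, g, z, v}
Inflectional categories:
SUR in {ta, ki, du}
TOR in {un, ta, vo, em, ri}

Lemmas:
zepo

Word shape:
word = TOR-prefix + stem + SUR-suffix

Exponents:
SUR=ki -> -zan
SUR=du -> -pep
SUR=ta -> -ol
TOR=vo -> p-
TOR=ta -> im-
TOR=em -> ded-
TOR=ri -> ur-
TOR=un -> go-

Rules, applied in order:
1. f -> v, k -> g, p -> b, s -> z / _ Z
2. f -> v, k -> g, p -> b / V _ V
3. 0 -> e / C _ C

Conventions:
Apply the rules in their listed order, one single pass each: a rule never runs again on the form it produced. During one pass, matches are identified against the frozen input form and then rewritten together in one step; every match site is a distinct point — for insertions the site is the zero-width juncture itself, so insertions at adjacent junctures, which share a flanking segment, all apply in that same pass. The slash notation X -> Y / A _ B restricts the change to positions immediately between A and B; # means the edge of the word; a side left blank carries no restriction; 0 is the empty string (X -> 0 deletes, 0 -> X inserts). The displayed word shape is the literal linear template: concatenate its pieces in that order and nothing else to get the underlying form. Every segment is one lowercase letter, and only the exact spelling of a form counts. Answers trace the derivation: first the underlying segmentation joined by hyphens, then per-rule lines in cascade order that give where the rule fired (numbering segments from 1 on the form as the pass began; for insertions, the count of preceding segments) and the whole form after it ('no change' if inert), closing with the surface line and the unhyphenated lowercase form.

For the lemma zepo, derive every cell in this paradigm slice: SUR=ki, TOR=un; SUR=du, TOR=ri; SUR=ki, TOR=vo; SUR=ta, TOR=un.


cell SUR=ki, TOR=un:
underlying: go-zepo-zan
1. f -> v, k -> g, p -> b, s -> z / _ Z: no change
2. f -> v, k -> g, p -> b / V _ V: fires at position(s) 5: gozebozan
3. 0 -> e / C _ C: no change
surface: gozebozan

cell SUR=du, TOR=ri:
underlying: ur-zepo-pep
1. f -> v, k -> g, p -> b, s -> z / _ Z: no change
2. f -> v, k -> g, p -> b / V _ V: fires at position(s) 5, 7: urzebobep
3. 0 -> e / C _ C: inserts after position(s) 2: urezebobep
surface: urezebobep

cell SUR=ki, TOR=vo:
underlying: p-zepo-zan
1. f -> v, k -> g, p -> b, s -> z / _ Z: fires at position(s) 1: bzepozan
2. f -> v, k -> g, p -> b / V _ V: fires at position(s) 4: bzebozan
3. 0 -> e / C _ C: inserts after position(s) 1: bezebozan
surface: bezebozan

cell SUR=ta, TOR=un:
underlying: go-zepo-ol
1. f -> v, k -> g, p -> b, s -> z / _ Z: no change
2. f -> v, k -> g, p -> b / V _ V: fires at position(s) 5: gozebool
3. 0 -> e / C _ C: no change
surface: gozebool


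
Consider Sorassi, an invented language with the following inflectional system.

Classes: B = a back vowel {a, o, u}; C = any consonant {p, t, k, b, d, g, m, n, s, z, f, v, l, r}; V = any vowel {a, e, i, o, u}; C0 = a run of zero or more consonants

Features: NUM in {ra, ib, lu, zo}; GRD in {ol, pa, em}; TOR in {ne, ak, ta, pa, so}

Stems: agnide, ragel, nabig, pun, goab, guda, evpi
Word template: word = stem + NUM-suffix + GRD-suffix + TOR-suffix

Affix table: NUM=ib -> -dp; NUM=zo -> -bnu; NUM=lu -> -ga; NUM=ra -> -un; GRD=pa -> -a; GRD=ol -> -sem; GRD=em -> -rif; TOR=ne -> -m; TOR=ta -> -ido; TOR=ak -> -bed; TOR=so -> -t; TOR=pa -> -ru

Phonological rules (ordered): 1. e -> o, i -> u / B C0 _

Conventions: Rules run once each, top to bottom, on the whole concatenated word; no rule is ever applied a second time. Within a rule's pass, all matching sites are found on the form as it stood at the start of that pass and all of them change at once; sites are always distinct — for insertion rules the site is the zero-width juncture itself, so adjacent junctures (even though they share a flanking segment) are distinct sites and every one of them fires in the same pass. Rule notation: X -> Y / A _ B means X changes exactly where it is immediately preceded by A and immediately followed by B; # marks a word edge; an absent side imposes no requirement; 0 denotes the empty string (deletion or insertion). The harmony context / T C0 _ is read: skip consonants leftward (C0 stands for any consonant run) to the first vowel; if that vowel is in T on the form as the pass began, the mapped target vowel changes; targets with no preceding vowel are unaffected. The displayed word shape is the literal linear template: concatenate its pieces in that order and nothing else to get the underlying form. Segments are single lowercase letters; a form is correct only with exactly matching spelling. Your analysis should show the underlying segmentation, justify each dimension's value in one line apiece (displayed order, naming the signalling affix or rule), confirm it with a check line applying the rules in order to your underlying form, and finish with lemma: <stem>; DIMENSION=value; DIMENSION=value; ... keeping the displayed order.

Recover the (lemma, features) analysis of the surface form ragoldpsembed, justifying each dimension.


underlying: ragel-dp-sem-bed
NUM=ib - signalled by the affix -dp
GRD=ol - signalled by the affix -sem
TOR=ak - signalled by the affix -bed
check: rageldpsembed -> ragoldpsembed
lemma: ragel; NUM=ib; GRD=ol; TOR=ak


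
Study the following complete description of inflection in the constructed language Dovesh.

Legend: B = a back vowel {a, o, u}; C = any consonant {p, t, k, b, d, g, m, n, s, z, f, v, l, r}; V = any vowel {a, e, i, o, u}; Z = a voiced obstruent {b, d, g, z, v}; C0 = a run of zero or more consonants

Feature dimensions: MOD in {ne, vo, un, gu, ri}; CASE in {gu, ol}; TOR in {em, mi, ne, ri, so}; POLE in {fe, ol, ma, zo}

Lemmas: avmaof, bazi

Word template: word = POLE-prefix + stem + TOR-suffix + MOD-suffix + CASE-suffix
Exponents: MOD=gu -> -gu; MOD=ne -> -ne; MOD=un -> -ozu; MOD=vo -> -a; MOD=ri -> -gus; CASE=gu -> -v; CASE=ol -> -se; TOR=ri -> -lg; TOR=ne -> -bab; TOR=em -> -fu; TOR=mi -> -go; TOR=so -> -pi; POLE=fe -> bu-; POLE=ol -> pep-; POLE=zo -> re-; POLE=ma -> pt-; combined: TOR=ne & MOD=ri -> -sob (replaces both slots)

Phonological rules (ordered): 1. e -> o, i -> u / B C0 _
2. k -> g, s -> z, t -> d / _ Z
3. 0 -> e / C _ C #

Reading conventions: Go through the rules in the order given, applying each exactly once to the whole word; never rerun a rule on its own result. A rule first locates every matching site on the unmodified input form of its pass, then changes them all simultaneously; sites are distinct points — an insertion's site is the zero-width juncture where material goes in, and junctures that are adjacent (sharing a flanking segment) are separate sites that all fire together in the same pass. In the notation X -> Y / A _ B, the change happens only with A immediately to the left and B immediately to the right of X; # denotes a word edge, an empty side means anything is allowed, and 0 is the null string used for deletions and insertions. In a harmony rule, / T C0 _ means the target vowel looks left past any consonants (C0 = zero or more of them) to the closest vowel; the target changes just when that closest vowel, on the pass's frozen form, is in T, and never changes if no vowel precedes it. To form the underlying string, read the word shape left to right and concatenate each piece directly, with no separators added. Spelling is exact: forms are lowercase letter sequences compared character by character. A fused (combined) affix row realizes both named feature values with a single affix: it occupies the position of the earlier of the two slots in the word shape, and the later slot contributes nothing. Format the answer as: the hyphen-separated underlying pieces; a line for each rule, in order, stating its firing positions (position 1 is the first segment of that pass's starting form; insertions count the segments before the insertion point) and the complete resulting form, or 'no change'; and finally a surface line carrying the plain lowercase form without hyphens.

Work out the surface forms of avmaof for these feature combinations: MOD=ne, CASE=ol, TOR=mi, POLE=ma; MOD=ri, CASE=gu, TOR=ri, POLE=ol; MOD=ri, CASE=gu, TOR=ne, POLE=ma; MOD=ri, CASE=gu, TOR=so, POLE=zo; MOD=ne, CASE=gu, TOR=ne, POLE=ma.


cell MOD=ne, CASE=ol, TOR=mi, POLE=ma:
underlying: pt-avmaof-go-ne-se
1. e -> o, i -> u / B C0 _: fires at position(s) 12: ptavmaofgonose
2. k -> g, s -> z, t -> d / _ Z: no change
3. 0 -> e / C _ C #: no change
surface: ptavmaofgonose

cell MOD=ri, CASE=gu, TOR=ri, POLE=ol:
underlying: pep-avmaof-lg-gus-v
1. e -> o, i -> u / B C0 _: no change
2. k -> g, s -> z, t -> d / _ Z: fires at position(s) 14: pepavmaoflgguzv
3. 0 -> e / C _ C #: inserts after position(s) 14: pepavmaoflgguzev
surface: pepavmaoflgguzev

cell MOD=ri, CASE=gu, TOR=ne, POLE=ma:
underlying: pt-avmaof-sob-v
1. e -> o, i -> u / B C0 _: no change
2. k -> g, s -> z, t -> d / _ Z: no change
3. 0 -> e / C _ C #: inserts after position(s) 11: ptavmaofsobev
surface: ptavmaofsobev

cell MOD=ri, CASE=gu, TOR=so, POLE=zo:
underlying: re-avmaof-pi-gus-v
1. e -> o, i -> u / B C0 _: fires at position(s) 10: reavmaofpugusv
2. k -> g, s -> z, t -> d / _ Z: fires at position(s) 13: reavmaofpuguzv
3. 0 -> e / C _ C #: inserts after position(s) 13: reavmaofpuguzev
surface: reavmaofpuguzev

cell MOD=ne, CASE=gu, TOR=ne, POLE=ma:
underlying: pt-avmaof-bab-ne-v
1. e -> o, i -> u / B C0 _: fires at position(s) 13: ptavmaofbabnov
2. k -> g, s -> z, t -> d / _ Z: no change
3. 0 -> e / C _ C #: no change
surface: ptavmaofbabnov


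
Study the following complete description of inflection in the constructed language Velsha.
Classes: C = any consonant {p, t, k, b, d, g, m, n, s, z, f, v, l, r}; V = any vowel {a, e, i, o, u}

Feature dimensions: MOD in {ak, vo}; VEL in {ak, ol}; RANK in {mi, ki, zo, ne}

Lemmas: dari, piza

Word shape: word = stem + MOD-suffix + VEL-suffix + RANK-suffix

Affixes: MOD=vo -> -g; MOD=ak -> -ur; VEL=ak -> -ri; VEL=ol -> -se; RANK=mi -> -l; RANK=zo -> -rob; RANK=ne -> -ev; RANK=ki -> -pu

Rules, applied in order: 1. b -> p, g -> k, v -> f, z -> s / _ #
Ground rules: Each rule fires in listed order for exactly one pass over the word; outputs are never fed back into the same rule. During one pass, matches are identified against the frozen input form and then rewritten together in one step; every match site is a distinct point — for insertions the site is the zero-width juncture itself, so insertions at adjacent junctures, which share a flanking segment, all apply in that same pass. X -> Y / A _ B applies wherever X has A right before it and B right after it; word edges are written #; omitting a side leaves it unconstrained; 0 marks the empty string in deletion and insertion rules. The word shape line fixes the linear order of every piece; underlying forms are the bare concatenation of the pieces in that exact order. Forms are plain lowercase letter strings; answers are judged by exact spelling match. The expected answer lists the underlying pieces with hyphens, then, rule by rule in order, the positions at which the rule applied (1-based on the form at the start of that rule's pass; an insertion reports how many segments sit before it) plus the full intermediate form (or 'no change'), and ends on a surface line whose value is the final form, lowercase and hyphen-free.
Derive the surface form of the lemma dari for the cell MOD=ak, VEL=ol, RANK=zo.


underlying: dari-ur-se-rob
1. b -> p, g -> k, v -> f, z -> s / _ #: fires at position(s) 11: dariurserop
surface: dariurserop


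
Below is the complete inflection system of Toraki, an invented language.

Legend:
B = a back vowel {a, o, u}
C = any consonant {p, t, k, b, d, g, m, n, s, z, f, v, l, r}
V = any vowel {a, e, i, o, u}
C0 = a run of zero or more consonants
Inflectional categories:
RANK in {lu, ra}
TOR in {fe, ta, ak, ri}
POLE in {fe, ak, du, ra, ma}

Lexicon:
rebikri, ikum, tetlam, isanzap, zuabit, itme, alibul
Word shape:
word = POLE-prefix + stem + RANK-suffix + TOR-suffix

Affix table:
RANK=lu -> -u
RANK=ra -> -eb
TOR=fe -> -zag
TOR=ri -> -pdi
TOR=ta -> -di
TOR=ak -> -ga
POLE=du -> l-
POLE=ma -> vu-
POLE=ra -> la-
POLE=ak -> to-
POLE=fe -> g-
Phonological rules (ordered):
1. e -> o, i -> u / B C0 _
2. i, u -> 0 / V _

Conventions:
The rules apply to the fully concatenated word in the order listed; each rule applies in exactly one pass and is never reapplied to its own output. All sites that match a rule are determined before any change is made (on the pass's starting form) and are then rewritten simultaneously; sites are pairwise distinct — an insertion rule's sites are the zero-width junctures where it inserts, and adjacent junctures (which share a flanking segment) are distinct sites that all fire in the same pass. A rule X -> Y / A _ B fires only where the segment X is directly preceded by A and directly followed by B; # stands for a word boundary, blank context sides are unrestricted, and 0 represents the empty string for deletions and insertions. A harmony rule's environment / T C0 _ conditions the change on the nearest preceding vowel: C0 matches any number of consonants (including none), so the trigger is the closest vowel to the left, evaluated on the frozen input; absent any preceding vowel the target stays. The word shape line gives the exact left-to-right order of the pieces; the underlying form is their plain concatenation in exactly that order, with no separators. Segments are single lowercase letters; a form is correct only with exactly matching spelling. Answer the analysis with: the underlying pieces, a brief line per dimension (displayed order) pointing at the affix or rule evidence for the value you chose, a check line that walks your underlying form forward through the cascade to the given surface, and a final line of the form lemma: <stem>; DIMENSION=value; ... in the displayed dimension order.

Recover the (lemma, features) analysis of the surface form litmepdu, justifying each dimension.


underlying: l-itme-u-pdi
RANK=lu - signalled by the affix -u
TOR=ri - signalled by the affix -pdi
POLE=du - signalled by the affix l-
check: litmeupdi -> litmeupdu -> litmepdu
lemma: itme; RANK=lu; TOR=ri; POLE=du


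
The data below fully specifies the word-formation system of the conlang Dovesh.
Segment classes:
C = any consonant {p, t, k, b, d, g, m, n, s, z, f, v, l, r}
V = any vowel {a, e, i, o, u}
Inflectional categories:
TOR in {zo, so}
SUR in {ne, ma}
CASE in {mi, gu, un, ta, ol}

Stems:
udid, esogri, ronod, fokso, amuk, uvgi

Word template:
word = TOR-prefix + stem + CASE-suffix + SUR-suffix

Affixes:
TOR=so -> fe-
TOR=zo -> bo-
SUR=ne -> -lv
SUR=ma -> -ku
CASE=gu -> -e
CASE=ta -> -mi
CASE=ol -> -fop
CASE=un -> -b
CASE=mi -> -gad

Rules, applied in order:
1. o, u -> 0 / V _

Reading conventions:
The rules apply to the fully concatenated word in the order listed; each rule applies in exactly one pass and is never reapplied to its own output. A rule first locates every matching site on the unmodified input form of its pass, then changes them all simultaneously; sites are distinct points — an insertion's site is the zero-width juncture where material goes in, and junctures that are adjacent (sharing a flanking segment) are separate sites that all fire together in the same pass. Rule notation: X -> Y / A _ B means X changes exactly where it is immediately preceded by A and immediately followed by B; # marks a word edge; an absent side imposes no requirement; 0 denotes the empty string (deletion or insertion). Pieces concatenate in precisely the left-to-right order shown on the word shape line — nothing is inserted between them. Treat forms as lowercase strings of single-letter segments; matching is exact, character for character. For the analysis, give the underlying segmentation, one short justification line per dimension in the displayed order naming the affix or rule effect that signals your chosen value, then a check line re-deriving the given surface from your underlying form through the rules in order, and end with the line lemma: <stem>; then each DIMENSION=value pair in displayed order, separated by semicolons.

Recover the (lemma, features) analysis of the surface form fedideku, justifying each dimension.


underlying: fe-udid-e-ku
TOR=so - signalled by the affix fe-
SUR=ma - signalled by the affix -ku
CASE=gu - signalled by the affix -e
check: feudideku -> fedideku
lemma: udid; TOR=so; SUR=ma; CASE=gu


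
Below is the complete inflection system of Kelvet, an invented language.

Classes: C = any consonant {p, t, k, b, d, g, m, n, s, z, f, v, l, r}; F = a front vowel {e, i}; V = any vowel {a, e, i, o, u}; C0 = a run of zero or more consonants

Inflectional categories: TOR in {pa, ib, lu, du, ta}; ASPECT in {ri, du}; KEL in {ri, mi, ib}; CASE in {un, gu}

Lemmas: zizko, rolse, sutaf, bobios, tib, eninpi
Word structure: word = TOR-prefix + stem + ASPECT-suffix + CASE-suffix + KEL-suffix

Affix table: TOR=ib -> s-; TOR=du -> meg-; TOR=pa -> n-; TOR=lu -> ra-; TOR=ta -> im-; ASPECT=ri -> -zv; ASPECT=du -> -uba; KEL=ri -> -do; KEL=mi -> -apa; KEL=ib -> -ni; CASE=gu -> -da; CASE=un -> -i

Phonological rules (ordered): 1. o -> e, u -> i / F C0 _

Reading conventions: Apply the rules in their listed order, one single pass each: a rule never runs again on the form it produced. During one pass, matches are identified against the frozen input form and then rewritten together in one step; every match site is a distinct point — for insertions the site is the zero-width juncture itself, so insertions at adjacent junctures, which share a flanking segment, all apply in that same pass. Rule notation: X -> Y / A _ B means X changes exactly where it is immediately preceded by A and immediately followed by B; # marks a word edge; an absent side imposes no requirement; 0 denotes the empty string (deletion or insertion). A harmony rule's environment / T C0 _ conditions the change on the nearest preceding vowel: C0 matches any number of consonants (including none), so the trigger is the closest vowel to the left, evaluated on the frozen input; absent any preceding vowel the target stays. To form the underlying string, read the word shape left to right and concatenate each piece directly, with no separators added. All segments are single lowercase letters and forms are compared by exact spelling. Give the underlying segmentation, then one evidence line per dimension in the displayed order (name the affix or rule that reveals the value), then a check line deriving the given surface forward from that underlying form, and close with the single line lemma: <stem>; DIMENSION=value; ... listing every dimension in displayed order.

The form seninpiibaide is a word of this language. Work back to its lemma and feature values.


underlying: s-eninpi-uba-i-do
TOR=ib - signalled by the affix s-
ASPECT=du - signalled by the affix -uba
KEL=ri - signalled by the affix -do
CASE=un - signalled by the affix -i
check: seninpiubaido -> seninpiibaide
lemma: eninpi; TOR=ib; ASPECT=du; KEL=ri; CASE=un


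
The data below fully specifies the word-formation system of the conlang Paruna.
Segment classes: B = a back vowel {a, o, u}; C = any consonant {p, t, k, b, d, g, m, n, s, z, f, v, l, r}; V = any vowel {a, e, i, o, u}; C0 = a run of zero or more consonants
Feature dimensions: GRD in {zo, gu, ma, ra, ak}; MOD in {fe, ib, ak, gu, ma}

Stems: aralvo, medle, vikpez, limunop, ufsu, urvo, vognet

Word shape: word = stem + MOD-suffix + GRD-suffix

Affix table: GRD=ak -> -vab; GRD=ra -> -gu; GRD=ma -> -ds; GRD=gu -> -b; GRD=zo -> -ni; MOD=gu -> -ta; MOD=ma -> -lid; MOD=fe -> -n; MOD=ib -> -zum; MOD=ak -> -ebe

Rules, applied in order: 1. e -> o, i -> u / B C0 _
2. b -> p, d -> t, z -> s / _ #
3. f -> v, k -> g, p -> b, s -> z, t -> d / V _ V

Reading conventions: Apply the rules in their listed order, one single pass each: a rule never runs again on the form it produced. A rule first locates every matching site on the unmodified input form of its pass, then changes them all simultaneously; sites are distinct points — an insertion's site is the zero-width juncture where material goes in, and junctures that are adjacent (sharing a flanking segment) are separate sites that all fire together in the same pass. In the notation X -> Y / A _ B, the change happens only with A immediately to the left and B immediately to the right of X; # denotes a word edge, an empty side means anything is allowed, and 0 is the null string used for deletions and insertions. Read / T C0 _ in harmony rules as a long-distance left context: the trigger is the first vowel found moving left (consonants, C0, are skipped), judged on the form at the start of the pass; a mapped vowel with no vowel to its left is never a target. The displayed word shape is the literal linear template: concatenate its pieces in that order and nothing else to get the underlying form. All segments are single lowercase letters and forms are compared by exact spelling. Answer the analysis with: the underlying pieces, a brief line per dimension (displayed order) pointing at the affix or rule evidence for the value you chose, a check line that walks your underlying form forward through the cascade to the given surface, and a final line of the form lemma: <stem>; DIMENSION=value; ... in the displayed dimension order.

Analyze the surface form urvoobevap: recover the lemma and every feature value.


underlying: urvo-ebe-vab
GRD=ak - signalled by the affix -vab
MOD=ak - signalled by the affix -ebe
check: urvoebevab -> urvoobevab -> urvoobevap -> urvoobevap
lemma: urvo; GRD=ak; MOD=ak


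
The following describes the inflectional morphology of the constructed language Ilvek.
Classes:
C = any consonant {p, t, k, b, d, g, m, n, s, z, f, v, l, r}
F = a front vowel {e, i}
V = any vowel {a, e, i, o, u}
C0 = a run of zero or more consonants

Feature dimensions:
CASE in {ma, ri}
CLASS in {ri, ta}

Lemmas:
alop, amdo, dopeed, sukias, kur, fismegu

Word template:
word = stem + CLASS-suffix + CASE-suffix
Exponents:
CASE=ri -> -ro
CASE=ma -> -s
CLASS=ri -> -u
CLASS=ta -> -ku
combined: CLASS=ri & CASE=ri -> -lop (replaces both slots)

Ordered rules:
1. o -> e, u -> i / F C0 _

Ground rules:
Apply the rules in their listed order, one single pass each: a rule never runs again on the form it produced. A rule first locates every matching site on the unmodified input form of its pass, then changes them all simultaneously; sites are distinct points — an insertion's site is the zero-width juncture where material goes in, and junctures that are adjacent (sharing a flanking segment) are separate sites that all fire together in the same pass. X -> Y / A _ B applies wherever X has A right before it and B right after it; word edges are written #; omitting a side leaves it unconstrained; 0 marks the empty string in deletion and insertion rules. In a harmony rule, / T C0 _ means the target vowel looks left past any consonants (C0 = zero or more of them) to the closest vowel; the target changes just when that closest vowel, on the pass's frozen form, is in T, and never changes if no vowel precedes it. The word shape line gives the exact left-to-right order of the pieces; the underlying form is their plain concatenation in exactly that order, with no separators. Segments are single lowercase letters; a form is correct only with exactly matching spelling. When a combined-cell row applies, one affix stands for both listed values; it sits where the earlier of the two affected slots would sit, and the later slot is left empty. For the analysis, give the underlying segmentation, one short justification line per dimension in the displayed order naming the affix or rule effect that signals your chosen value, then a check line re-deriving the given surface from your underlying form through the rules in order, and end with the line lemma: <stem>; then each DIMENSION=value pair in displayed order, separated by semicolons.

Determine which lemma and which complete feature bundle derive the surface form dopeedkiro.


underlying: dopeed-ku-ro
CASE=ri - signalled by the affix -ro
CLASS=ta - signalled by the affix -ku
check: dopeedkuro -> dopeedkiro
lemma: dopeed; CASE=ri; CLASS=ta


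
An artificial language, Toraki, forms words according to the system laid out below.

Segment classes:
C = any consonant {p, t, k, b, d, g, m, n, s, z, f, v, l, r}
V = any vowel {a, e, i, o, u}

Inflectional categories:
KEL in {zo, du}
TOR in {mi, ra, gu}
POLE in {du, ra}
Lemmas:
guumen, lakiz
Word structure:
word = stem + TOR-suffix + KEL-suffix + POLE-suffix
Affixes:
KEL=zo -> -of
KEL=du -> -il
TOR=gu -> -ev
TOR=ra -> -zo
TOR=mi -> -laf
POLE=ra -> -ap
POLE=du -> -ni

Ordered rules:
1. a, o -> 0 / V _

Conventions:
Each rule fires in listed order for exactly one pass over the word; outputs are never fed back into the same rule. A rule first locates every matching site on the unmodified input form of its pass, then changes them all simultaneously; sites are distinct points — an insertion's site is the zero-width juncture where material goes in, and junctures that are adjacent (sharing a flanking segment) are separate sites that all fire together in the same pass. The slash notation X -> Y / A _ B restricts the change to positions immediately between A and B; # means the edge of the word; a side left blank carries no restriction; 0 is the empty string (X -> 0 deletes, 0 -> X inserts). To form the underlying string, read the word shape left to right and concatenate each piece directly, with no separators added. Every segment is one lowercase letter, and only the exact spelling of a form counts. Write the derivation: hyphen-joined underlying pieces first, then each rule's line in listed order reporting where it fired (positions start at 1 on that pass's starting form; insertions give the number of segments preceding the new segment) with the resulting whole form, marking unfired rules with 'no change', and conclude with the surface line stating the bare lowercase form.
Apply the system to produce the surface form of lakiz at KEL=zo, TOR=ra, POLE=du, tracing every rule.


underlying: lakiz-zo-of-ni
1. a, o -> 0 / V _: fires at position(s) 8: lakizzofni
surface: lakizzofni
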